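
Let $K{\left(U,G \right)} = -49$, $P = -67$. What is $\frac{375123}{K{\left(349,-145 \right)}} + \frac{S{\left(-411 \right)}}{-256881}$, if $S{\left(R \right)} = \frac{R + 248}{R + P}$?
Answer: $- \frac{6580146045643}{859523826} \approx -7655.6$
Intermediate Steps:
$S{\left(R \right)} = \frac{248 + R}{-67 + R}$ ($S{\left(R \right)} = \frac{R + 248}{R - 67} = \frac{248 + R}{-67 + R}$)
$\frac{375123}{K{\left(349,-145 \right)}} + \frac{S{\left(-411 \right)}}{-256881} = \frac{375123}{-49} + \frac{\frac{1}{-67 - 411} \left(248 - 411\right)}{-256881} = 375123 \left(- \frac{1}{49}\right) + \frac{1}{-478} \left(-163\right) \left(- \frac{1}{256881}\right) = - \frac{53589}{7} + \left(- \frac{1}{478}\right) \left(-163\right) \left(- \frac{1}{256881}\right) = - \frac{53589}{7} + \frac{163}{478} \left(- \frac{1}{256881}\right) = - \frac{53589}{7} - \frac{163}{122789118} = - \frac{6580146045643}{859523826}$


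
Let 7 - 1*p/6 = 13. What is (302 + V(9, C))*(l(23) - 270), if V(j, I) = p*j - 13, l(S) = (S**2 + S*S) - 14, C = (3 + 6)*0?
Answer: -27090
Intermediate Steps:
p = -36 (p = 42 - 6*13 = 42 - 78 = -36)
C = 0 (C = 9*0 = 0)
l(S) = -14 + 2*S**2 (l(S) = (S**2 + S**2) - 14 = 2*S**2 - 14 = -14 + 2*S**2)
V(j, I) = -13 - 36*j (V(j, I) = -36*j - 13 = -13 - 36*j)
(302 + V(9, C))*(l(23) - 270) = (302 + (-13 - 36*9))*((-14 + 2*23**2) - 270) = (302 + (-13 - 324))*((-14 + 2*529) - 270) = (302 - 337)*((-14 + 1058) - 270) = -35*(1044 - 270) = -35*774 = -27090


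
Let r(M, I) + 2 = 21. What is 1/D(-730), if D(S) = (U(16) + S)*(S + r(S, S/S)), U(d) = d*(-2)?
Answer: 1/541782 ≈ 1.8458e-6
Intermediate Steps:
U(d) = -2*d
r(M, I) = 19 (r(M, I) = -2 + 21 = 19)
D(S) = (-32 + S)*(19 + S) (D(S) = (-2*16 + S)*(S + 19) = (-32 + S)*(19 + S))
1/D(-730) = 1/(-608 + (-730)² - 13*(-730)) = 1/(-608 + 532900 + 9490) = 1/541782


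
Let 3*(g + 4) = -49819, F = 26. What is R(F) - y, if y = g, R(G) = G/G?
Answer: 49834/3 ≈ 16611.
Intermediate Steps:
g = -49831/3 (g = -4 + (1/3)*(-49819) = -4 - 49819/3 = -49831/3 ≈ -16610.)
R(G) = 1
y = -49831/3 ≈ -16610.
R(F) - y = 1 - 1*(-49831/3) = 1 + 49831/3 = 49834/3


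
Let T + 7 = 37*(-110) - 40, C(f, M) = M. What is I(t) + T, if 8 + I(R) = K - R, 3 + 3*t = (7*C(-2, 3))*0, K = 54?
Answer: -4070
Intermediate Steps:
t = -1 (t = -1 + ((7*3)*0)/3 = -1 + (21*0)/3 = -1 + (⅓)*0 = -1 + 0 = -1)
T = -4117 (T = -7 + (37*(-110) - 40) = -7 + (-4070 - 40) = -7 - 4110 = -4117)
I(R) = 46 - R (I(R) = -8 + (54 - R) = 46 - R)
I(t) + T = (46 - 1*(-1)) - 4117 = (46 + 1) - 4117 = 47 - 4117 = -4070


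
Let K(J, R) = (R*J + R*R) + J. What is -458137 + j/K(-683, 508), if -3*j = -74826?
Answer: -13680437271/29861 ≈ -4.5814e+5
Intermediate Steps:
j = 24942 (j = -⅓*(-74826) = 24942)
K(J, R) = J + R² + J*R (K(J, R) = (J*R + R²) + J = (R² + J*R) + J = J + R² + J*R)
-458137 + j/K(-683, 508) = -458137 + 24942/(-683 + 508² - 683*508) = -458137 + 24942/(-683 + 258064 - 346964) = -458137 + 24942/(-89583) = -458137 + 24942*(-1/89583) = -458137 - 8314/29861 = -13680437271/29861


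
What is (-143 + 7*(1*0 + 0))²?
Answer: 20449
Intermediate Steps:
(-143 + 7*(1*0 + 0))² = (-143 + 7*(0 + 0))² = (-143 + 7*0)² = (-143 + 0)² = (-143)² = 20449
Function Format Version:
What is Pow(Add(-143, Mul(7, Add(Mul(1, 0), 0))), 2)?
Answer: 20449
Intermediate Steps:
Pow(Add(-143, Mul(7, Add(Mul(1, 0), 0))), 2) = Pow(Add(-143, Mul(7, Add(0, 0))), 2) = Pow(Add(-143, Mul(7, 0)), 2) = Pow(Add(-143, 0), 2) = Pow(-143, 2) = 20449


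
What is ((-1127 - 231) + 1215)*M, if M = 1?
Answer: -143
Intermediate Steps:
((-1127 - 231) + 1215)*M = ((-1127 - 231) + 1215)*1 = (-1358 + 1215)*1 = -143*1 = -143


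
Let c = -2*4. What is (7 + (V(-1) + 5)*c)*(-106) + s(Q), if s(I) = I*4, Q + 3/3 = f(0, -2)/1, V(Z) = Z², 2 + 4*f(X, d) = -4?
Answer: 4336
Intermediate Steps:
f(X, d) = -3/2 (f(X, d) = -½ + (¼)*(-4) = -½ - 1 = -3/2)
c = -8
Q = -5/2 (Q = -1 - 3/2/1 = -1 - 3/2*1 = -1 - 3/2 = -5/2 ≈ -2.5000)
s(I) = 4*I
(7 + (V(-1) + 5)*c)*(-106) + s(Q) = (7 + ((-1)² + 5)*(-8))*(-106) + 4*(-5/2) = (7 + (1 + 5)*(-8))*(-106) - 10 = (7 + 6*(-8))*(-106) - 10 = (7 - 48)*(-106) - 10 = -41*(-106) - 10 = 4346 - 10 = 4336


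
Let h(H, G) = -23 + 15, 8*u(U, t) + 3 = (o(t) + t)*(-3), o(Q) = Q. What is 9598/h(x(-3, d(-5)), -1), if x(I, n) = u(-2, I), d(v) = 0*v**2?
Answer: -4799/4 ≈ -1199.8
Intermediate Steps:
d(v) = 0
u(U, t) = -3/8 - 3*t/4 (u(U, t) = -3/8 + ((t + t)*(-3))/8 = -3/8 + ((2*t)*(-3))/8 = -3/8 + (-6*t)/8 = -3/8 - 3*t/4)
x(I, n) = -3/8 - 3*I/4
h(H, G) = -8
9598/h(x(-3, d(-5)), -1) = 9598/(-8) = 9598*(-1/8) = -4799/4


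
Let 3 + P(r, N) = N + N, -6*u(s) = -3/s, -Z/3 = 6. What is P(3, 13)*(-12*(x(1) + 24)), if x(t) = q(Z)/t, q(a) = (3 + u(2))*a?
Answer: 9522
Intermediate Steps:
Z = -18 (Z = -3*6 = -18)
u(s) = 1/(2*s) (u(s) = -(-1)/(2*s) = 1/(2*s))
P(r, N) = -3 + 2*N (P(r, N) = -3 + (N + N) = -3 + 2*N)
q(a) = 13*a/4 (q(a) = (3 + (1/2)/2)*a = (3 + (1/2)*(1/2))*a = (3 + 1/4)*a = 13*a/4)
x(t) = -117/(2*t) (x(t) = ((13/4)*(-18))/t = -117/(2*t))
P(3, 13)*(-12*(x(1) + 24)) = (-3 + 2*13)*(-12*(-117/2/1 + 24)) = (-3 + 26)*(-12*(-117/2*1 + 24)) = 23*(-12*(-117/2 + 24)) = 23*(-12*(-69/2)) = 23*414 = 9522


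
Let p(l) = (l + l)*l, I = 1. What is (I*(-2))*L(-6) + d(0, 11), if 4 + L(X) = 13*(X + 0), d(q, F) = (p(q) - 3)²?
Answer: 173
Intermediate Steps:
p(l) = 2*l² (p(l) = (2*l)*l = 2*l²)
d(q, F) = (-3 + 2*q²)² (d(q, F) = (2*q² - 3)² = (-3 + 2*q²)²)
L(X) = -4 + 13*X (L(X) = -4 + 13*(X + 0) = -4 + 13*X)
(I*(-2))*L(-6) + d(0, 11) = (1*(-2))*(-4 + 13*(-6)) + (-3 + 2*0²)² = -2*(-4 - 78) + (-3 + 2*0)² = -2*(-82) + (-3 + 0)² = 164 + (-3)² = 164 + 9 = 173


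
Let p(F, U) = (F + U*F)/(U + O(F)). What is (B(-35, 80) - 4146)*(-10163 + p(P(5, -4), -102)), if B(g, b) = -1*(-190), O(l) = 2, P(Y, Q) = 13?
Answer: 1003822143/25 ≈ 4.0153e+7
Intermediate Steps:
B(g, b) = 190
p(F, U) = (F + F*U)/(2 + U) (p(F, U) = (F + U*F)/(U + 2) = (F + F*U)/(2 + U))
(B(-35, 80) - 4146)*(-10163 + p(P(5, -4), -102)) = (190 - 4146)*(-10163 + 13*(1 - 102)/(2 - 102)) = -3956*(-10163 + 13*(-101)/(-100)) = -3956*(-10163 + 13*(-1/100)*(-101)) = -3956*(-10163 + 1313/100) = -3956*(-1014987/100) = 1003822143/25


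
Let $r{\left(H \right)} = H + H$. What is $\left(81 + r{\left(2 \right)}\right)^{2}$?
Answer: $7225$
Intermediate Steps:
$r{\left(H \right)} = 2 H$
$\left(81 + r{\left(2 \right)}\right)^{2} = \left(81 + 2 \cdot 2\right)^{2} = \left(81 + 4\right)^{2} = 85^{2} = 7225$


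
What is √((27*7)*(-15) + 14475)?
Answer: 2*√2910 ≈ 107.89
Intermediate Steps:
√((27*7)*(-15) + 14475) = √(189*(-15) + 14475) = √(-2835 + 14475) = √11640 = 2*√2910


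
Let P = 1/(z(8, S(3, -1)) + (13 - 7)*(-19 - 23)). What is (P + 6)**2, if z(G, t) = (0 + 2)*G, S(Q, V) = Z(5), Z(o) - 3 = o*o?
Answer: 2002225/55696 ≈ 35.949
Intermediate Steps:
Z(o) = 3 + o**2 (Z(o) = 3 + o*o = 3 + o**2)
S(Q, V) = 28 (S(Q, V) = 3 + 5**2 = 3 + 25 = 28)
z(G, t) = 2*G
P = -1/236 (P = 1/(2*8 + (13 - 7)*(-19 - 23)) = 1/(16 + 6*(-42)) = 1/(16 - 252) = 1/(-236) = -1/236 ≈ -0.0042373)
(P + 6)**2 = (-1/236 + 6)**2 = (1415/236)**2 = 2002225/55696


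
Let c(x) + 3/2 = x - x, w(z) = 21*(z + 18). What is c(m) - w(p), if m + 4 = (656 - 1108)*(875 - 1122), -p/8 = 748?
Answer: 250569/2 ≈ 1.2528e+5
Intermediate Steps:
p = -5984 (p = -8*748 = -5984)
w(z) = 378 + 21*z (w(z) = 21*(18 + z) = 378 + 21*z)
m = 111640 (m = -4 + (656 - 1108)*(875 - 1122) = -4 - 452*(-247) = -4 + 111644 = 111640)
c(x) = -3/2 (c(x) = -3/2 + (x - x) = -3/2 + 0 = -3/2)
c(m) - w(p) = -3/2 - (378 + 21*(-5984)) = -3/2 - (378 - 125664) = -3/2 - 1*(-125286) = -3/2 + 125286 = 250569/2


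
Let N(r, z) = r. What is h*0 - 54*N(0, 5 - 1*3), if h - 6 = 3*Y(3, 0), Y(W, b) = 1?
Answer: 0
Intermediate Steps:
h = 9 (h = 6 + 3*1 = 6 + 3 = 9)
h*0 - 54*N(0, 5 - 1*3) = 9*0 - 54*0 = 0 + 0 = 0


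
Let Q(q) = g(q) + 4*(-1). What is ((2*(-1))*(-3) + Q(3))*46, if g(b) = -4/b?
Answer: 92/3 ≈ 30.667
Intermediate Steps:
Q(q) = -4 - 4/q (Q(q) = -4/q + 4*(-1) = -4/q - 4 = -4 - 4/q)
((2*(-1))*(-3) + Q(3))*46 = ((2*(-1))*(-3) + (-4 - 4/3))*46 = (-2*(-3) + (-4 - 4*⅓))*46 = (6 + (-4 - 4/3))*46 = (6 - 16/3)*46 = (⅔)*46 = 92/3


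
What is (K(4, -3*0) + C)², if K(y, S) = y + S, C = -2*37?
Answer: 4900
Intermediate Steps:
C = -74
K(y, S) = S + y
(K(4, -3*0) + C)² = ((-3*0 + 4) - 74)² = ((0 + 4) - 74)² = (4 - 74)² = (-70)² = 4900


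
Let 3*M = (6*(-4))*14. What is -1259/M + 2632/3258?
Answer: 2198303/182448 ≈ 12.049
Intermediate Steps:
M = -112 (M = ((6*(-4))*14)/3 = (-24*14)/3 = (⅓)*(-336) = -112)
-1259/M + 2632/3258 = -1259/(-112) + 2632/3258 = -1259*(-1/112) + 2632*(1/3258) = 1259/112 + 1316/1629 = 2198303/182448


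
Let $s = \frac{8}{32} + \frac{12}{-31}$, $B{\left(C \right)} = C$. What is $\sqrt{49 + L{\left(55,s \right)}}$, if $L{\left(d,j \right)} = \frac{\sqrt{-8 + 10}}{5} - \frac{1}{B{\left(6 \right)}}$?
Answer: $\frac{\sqrt{43950 + 180 \sqrt{2}}}{30} \approx 7.0083$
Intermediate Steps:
$s = - \frac{17}{124}$ ($s = 8 \cdot \frac{1}{32} + 12 \left(- \frac{1}{31}\right) = \frac{1}{4} - \frac{12}{31} = - \frac{17}{124} \approx -0.1371$)
$L{\left(d,j \right)} = - \frac{1}{6} + \frac{\sqrt{2}}{5}$ ($L{\left(d,j \right)} = \frac{\sqrt{-8 + 10}}{5} - \frac{1}{6} = \sqrt{2} \cdot \frac{1}{5} - \frac{1}{6} = \frac{\sqrt{2}}{5} - \frac{1}{6} = - \frac{1}{6} + \frac{\sqrt{2}}{5}$)
$\sqrt{49 + L{\left(55,s \right)}} = \sqrt{49 - \left(\frac{1}{6} - \frac{\sqrt{2}}{5}\right)} = \sqrt{\frac{293}{6} + \frac{\sqrt{2}}{5}}$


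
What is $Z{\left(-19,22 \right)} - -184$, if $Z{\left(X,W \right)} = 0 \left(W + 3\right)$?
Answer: $184$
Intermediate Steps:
$Z{\left(X,W \right)} = 0$ ($Z{\left(X,W \right)} = 0 \left(3 + W\right) = 0$)
$Z{\left(-19,22 \right)} - -184 = 0 - -184 = 0 + 184 = 184$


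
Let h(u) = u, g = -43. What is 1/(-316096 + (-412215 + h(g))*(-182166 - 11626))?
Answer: 1/79891986240 ≈ 1.2517e-11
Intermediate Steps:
1/(-316096 + (-412215 + h(g))*(-182166 - 11626)) = 1/(-316096 + (-412215 - 43)*(-182166 - 11626)) = 1/(-316096 - 412258*(-193792)) = 1/(-316096 + 79892302336) = 1/79891986240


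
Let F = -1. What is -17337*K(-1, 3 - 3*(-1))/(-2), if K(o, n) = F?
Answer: -17337/2 ≈ -8668.5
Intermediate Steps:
K(o, n) = -1
-17337*K(-1, 3 - 3*(-1))/(-2) = -(-17337)/(-2) = -(-17337)*(-1)/2 = -17337*1/2 = -17337/2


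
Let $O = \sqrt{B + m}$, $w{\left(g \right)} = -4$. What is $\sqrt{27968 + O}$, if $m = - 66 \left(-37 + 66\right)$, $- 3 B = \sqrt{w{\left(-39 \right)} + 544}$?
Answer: $\sqrt{27968 + i \sqrt{2} \sqrt{957 + \sqrt{15}}} \approx 167.24 + 0.131 i$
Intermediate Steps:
$B = - 2 \sqrt{15}$ ($B = - \frac{\sqrt{-4 + 544}}{3} = - \frac{\sqrt{540}}{3} = - \frac{6 \sqrt{15}}{3} = - 2 \sqrt{15} \approx -7.746$)
$m = -1914$ ($m = \left(-66\right) 29 = -1914$)
$O = \sqrt{-1914 - 2 \sqrt{15}}$ ($O = \sqrt{- 2 \sqrt{15} - 1914} = \sqrt{-1914 - 2 \sqrt{15}} \approx 43.838 i$)
$\sqrt{27968 + O} = \sqrt{27968 + \sqrt{-1914 - 2 \sqrt{15}}}$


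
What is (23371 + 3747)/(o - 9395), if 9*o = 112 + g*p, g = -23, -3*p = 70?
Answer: -56322/19363 ≈ -2.9087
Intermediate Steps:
p = -70/3 (p = -1/3*70 = -70/3 ≈ -23.333)
o = 1946/27 (o = (112 - 23*(-70/3))/9 = (112 + 1610/3)/9 = (1/9)*(1946/3) = 1946/27 ≈ 72.074)
(23371 + 3747)/(o - 9395) = (23371 + 3747)/(1946/27 - 9395) = 27118/(-251719/27) = 27118*(-27/251719) = -56322/19363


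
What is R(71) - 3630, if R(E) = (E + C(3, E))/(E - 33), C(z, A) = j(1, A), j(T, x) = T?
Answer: -68934/19 ≈ -3628.1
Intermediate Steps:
C(z, A) = 1
R(E) = (1 + E)/(-33 + E) (R(E) = (E + 1)/(E - 33) = (1 + E)/(-33 + E))
R(71) - 3630 = (1 + 71)/(-33 + 71) - 3630 = 72/38 - 3630 = (1/38)*72 - 3630 = 36/19 - 3630 = -68934/19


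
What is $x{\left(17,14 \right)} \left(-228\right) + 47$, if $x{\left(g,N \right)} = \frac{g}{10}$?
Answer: $- \frac{1703}{5} \approx -340.6$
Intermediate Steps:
$x{\left(g,N \right)} = \frac{g}{10}$ ($x{\left(g,N \right)} = g \frac{1}{10} = \frac{g}{10}$)
$x{\left(17,14 \right)} \left(-228\right) + 47 = \frac{1}{10} \cdot 17 \left(-228\right) + 47 = \frac{17}{10} \left(-228\right) + 47 = - \frac{1938}{5} + 47 = - \frac{1703}{5}$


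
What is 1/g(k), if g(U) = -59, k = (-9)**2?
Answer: -1/59 ≈ -0.016949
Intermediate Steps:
k = 81
1/g(k) = 1/(-59) = -1/59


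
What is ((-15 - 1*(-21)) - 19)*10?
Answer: -130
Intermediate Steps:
((-15 - 1*(-21)) - 19)*10 = ((-15 + 21) - 19)*10 = (6 - 19)*10 = -13*10 = -130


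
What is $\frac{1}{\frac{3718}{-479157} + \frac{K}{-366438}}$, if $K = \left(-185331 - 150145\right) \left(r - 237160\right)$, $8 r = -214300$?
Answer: $- \frac{29263555461}{7071403346632259} \approx -4.1383 \cdot 10^{-6}$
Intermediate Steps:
$r = - \frac{53575}{2}$ ($r = \frac{1}{8} \left(-214300\right) = - \frac{53575}{2} \approx -26788.0$)
$K = 88548051510$ ($K = \left(-185331 - 150145\right) \left(- \frac{53575}{2} - 237160\right) = \left(-335476\right) \left(- \frac{527895}{2}\right) = 88548051510$)
$\frac{1}{\frac{3718}{-479157} + \frac{K}{-366438}} = \frac{1}{\frac{3718}{-479157} + \frac{88548051510}{-366438}} = \frac{1}{3718 \left(- \frac{1}{479157}\right) + 88548051510 \left(- \frac{1}{366438}\right)} = \frac{1}{- \frac{3718}{479157} - \frac{14758008585}{61073}} = \frac{1}{- \frac{7071403346632259}{29263555461}} = - \frac{29263555461}{7071403346632259}$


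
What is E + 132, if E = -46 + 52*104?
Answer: 5494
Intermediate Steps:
E = 5362 (E = -46 + 5408 = 5362)
E + 132 = 5362 + 132 = 5494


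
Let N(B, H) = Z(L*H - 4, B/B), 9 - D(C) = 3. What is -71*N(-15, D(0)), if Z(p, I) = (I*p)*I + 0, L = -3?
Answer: 1562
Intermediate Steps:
D(C) = 6 (D(C) = 9 - 1*3 = 9 - 3 = 6)
Z(p, I) = p*I² (Z(p, I) = p*I² + 0 = p*I²)
N(B, H) = -4 - 3*H (N(B, H) = (-3*H - 4)*(B/B)² = (-4 - 3*H)*1² = (-4 - 3*H)*1 = -4 - 3*H)
-71*N(-15, D(0)) = -71*(-4 - 3*6) = -71*(-4 - 18) = -71*(-22) = 1562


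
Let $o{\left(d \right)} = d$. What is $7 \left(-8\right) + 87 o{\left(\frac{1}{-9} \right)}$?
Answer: $- \frac{197}{3} \approx -65.667$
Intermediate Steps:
$7 \left(-8\right) + 87 o{\left(\frac{1}{-9} \right)} = 7 \left(-8\right) + \frac{87}{-9} = -56 + 87 \left(- \frac{1}{9}\right) = -56 - \frac{29}{3} = - \frac{197}{3}$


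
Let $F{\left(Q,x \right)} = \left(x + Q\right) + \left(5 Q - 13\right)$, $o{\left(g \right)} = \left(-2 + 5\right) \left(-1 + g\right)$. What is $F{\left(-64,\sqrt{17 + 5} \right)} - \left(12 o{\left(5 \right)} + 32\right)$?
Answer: $-573 + \sqrt{22} \approx -568.31$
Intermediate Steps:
$o{\left(g \right)} = -3 + 3 g$ ($o{\left(g \right)} = 3 \left(-1 + g\right) = -3 + 3 g$)
$F{\left(Q,x \right)} = -13 + x + 6 Q$ ($F{\left(Q,x \right)} = \left(Q + x\right) + \left(-13 + 5 Q\right) = -13 + x + 6 Q$)
$F{\left(-64,\sqrt{17 + 5} \right)} - \left(12 o{\left(5 \right)} + 32\right) = \left(-13 + \sqrt{17 + 5} + 6 \left(-64\right)\right) - \left(12 \left(-3 + 3 \cdot 5\right) + 32\right) = \left(-13 + \sqrt{22} - 384\right) - \left(12 \left(-3 + 15\right) + 32\right) = \left(-397 + \sqrt{22}\right) - \left(12 \cdot 12 + 32\right) = \left(-397 + \sqrt{22}\right) - \left(144 + 32\right) = \left(-397 + \sqrt{22}\right) - 176 = -573 + \sqrt{22}$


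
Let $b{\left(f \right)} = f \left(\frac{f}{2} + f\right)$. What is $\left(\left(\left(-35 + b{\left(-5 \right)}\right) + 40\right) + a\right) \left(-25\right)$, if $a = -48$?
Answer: $\frac{275}{2} \approx 137.5$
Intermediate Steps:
$b{\left(f \right)} = \frac{3 f^{2}}{2}$ ($b{\left(f \right)} = f \left(f \frac{1}{2} + f\right) = f \left(\frac{f}{2} + f\right) = f \frac{3 f}{2} = \frac{3 f^{2}}{2}$)
$\left(\left(\left(-35 + b{\left(-5 \right)}\right) + 40\right) + a\right) \left(-25\right) = \left(\left(\left(-35 + \frac{3 \left(-5\right)^{2}}{2}\right) + 40\right) - 48\right) \left(-25\right) = \left(\left(\left(-35 + \frac{3}{2} \cdot 25\right) + 40\right) - 48\right) \left(-25\right) = \left(\left(\left(-35 + \frac{75}{2}\right) + 40\right) - 48\right) \left(-25\right) = \left(\left(\frac{5}{2} + 40\right) - 48\right) \left(-25\right) = \left(\frac{85}{2} - 48\right) \left(-25\right) = \left(- \frac{11}{2}\right) \left(-25\right) = \frac{275}{2}$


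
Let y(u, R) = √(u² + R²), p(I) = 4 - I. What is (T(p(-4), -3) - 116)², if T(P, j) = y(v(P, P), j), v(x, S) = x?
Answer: (116 - √73)² ≈ 11547.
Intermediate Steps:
y(u, R) = √(R² + u²)
T(P, j) = √(P² + j²) (T(P, j) = √(j² + P²) = √(P² + j²))
(T(p(-4), -3) - 116)² = (√((4 - 1*(-4))² + (-3)²) - 116)² = (√((4 + 4)² + 9) - 116)² = (√(8² + 9) - 116)² = (√(64 + 9) - 116)² = (√73 - 116)² = (-116 + √73)²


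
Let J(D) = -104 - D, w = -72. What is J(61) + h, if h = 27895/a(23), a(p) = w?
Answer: -39775/72 ≈ -552.43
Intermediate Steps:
a(p) = -72
h = -27895/72 (h = 27895/(-72) = 27895*(-1/72) = -27895/72 ≈ -387.43)
J(61) + h = (-104 - 1*61) - 27895/72 = (-104 - 61) - 27895/72 = -165 - 27895/72 = -39775/72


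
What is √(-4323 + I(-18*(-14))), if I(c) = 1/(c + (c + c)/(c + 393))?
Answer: I*√3192213869943/27174 ≈ 65.75*I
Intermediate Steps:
I(c) = 1/(c + 2*c/(393 + c)) (I(c) = 1/(c + (2*c)/(393 + c)) = 1/(c + 2*c/(393 + c)))
√(-4323 + I(-18*(-14))) = √(-4323 + (393 - 18*(-14))/(((-18*(-14)))*(395 - 18*(-14)))) = √(-4323 + (393 + 252)/(252*(395 + 252))) = √(-4323 + (1/252)*645/647) = √(-4323 + (1/252)*(1/647)*645) = √(-4323 + 215/54348) = √(-234946189/54348) = I*√3192213869943/27174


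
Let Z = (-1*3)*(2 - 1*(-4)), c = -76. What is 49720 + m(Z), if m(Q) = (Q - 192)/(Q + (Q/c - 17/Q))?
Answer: 71515315/1438 ≈ 49733.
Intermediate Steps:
Z = -18 (Z = -3*(2 + 4) = -3*6 = -18)
m(Q) = (-192 + Q)/(-17/Q + 75*Q/76) (m(Q) = (Q - 192)/(Q + (Q/(-76) - 17/Q)) = (-192 + Q)/(Q + (Q*(-1/76) - 17/Q)) = (-192 + Q)/(Q + (-Q/76 - 17/Q)) = (-192 + Q)/(Q + (-17/Q - Q/76)) = (-192 + Q)/(-17/Q + 75*Q/76))
49720 + m(Z) = 49720 + 76*(-18)*(-192 - 18)/(-1292 + 75*(-18)²) = 49720 + 76*(-18)*(-210)/(-1292 + 75*324) = 49720 + 76*(-18)*(-210)/(-1292 + 24300) = 49720 + 76*(-18)*(-210)/23008 = 49720 + 76*(-18)*(1/23008)*(-210) = 49720 + 17955/1438 = 71515315/1438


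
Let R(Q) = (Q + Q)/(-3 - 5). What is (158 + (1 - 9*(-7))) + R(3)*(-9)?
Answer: 915/4 ≈ 228.75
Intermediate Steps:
R(Q) = -Q/4 (R(Q) = (2*Q)/(-8) = (2*Q)*(-⅛) = -Q/4)
(158 + (1 - 9*(-7))) + R(3)*(-9) = (158 + (1 - 9*(-7))) - ¼*3*(-9) = (158 + (1 + 63)) - ¾*(-9) = (158 + 64) + 27/4 = 222 + 27/4 = 915/4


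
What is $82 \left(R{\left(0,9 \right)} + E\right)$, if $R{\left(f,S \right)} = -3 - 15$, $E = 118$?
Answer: $8200$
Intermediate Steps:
$R{\left(f,S \right)} = -18$ ($R{\left(f,S \right)} = -3 - 15 = -18$)
$82 \left(R{\left(0,9 \right)} + E\right) = 82 \left(-18 + 118\right) = 82 \cdot 100 = 8200$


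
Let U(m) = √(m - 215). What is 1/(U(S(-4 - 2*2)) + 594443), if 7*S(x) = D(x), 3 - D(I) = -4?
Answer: 594443/353362480463 - I*√214/353362480463 ≈ 1.6822e-6 - 4.1399e-11*I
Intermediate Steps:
D(I) = 7 (D(I) = 3 - 1*(-4) = 3 + 4 = 7)
S(x) = 1 (S(x) = (⅐)*7 = 1)
U(m) = √(-215 + m)
1/(U(S(-4 - 2*2)) + 594443) = 1/(√(-215 + 1) + 594443) = 1/(√(-214) + 594443) = 1/(I*√214 + 594443) = 1/(594443 + I*√214)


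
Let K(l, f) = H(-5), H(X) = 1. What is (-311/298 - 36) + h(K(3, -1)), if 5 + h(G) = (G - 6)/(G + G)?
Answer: -6637/149 ≈ -44.544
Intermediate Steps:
K(l, f) = 1
h(G) = -5 + (-6 + G)/(2*G) (h(G) = -5 + (G - 6)/(G + G) = -5 + (-6 + G)/((2*G)) = -5 + (-6 + G)*(1/(2*G)) = -5 + (-6 + G)/(2*G))
(-311/298 - 36) + h(K(3, -1)) = (-311/298 - 36) + (-9/2 - 3/1) = (-311*1/298 - 36) + (-9/2 - 3*1) = (-311/298 - 36) + (-9/2 - 3) = -11039/298 - 15/2 = -6637/149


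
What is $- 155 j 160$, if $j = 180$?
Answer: $-4464000$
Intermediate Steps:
$- 155 j 160 = \left(-155\right) 180 \cdot 160 = \left(-27900\right) 160 = -4464000$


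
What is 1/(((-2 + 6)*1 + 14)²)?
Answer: 1/324 ≈ 0.0030864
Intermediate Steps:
1/(((-2 + 6)*1 + 14)²) = 1/((4*1 + 14)²) = 1/((4 + 14)²) = 1/(18²) = 1/324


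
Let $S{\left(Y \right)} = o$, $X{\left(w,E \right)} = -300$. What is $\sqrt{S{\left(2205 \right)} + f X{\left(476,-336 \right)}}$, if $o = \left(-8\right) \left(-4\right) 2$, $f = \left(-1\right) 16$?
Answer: $16 \sqrt{19} \approx 69.742$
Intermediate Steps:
$f = -16$
$o = 64$ ($o = 32 \cdot 2 = 64$)
$S{\left(Y \right)} = 64$
$\sqrt{S{\left(2205 \right)} + f X{\left(476,-336 \right)}} = \sqrt{64 - -4800} = \sqrt{64 + 4800} = \sqrt{4864} = 16 \sqrt{19}$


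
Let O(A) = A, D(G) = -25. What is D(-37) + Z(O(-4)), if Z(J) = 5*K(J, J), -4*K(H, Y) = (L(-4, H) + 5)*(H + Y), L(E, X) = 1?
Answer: 35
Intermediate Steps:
K(H, Y) = -3*H/2 - 3*Y/2 (K(H, Y) = -(1 + 5)*(H + Y)/4 = -3*(H + Y)/2 = -(6*H + 6*Y)/4 = -3*H/2 - 3*Y/2)
Z(J) = -15*J (Z(J) = 5*(-3*J/2 - 3*J/2) = 5*(-3*J) = -15*J)
D(-37) + Z(O(-4)) = -25 - 15*(-4) = -25 + 60 = 35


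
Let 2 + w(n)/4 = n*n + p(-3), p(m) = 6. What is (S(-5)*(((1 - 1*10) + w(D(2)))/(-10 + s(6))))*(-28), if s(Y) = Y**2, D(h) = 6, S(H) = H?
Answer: 10570/13 ≈ 813.08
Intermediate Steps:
w(n) = 16 + 4*n**2 (w(n) = -8 + 4*(n*n + 6) = -8 + 4*(n**2 + 6) = -8 + 4*(6 + n**2) = -8 + (24 + 4*n**2) = 16 + 4*n**2)
(S(-5)*(((1 - 1*10) + w(D(2)))/(-10 + s(6))))*(-28) = -5*((1 - 1*10) + (16 + 4*6**2))/(-10 + 6**2)*(-28) = -5*((1 - 10) + (16 + 4*36))/(-10 + 36)*(-28) = -5*(-9 + (16 + 144))/26*(-28) = -5*(-9 + 160)/26*(-28) = -755/26*(-28) = 10570/13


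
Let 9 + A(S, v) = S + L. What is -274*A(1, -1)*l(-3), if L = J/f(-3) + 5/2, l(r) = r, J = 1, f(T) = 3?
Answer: -4247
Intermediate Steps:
L = 17/6 (L = 1/3 + 5/2 = 1*(⅓) + 5*(½) = ⅓ + 5/2 = 17/6 ≈ 2.8333)
A(S, v) = -37/6 + S (A(S, v) = -9 + (S + 17/6) = -9 + (17/6 + S) = -37/6 + S)
-274*A(1, -1)*l(-3) = -274*(-37/6 + 1)*(-3) = -(-4247)*(-3)/3 = -274*31/2 = -4247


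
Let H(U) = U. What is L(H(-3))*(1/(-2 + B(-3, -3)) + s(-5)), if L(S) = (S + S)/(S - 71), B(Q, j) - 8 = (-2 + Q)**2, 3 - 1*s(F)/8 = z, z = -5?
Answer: 5955/1147 ≈ 5.1918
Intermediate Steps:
s(F) = 64 (s(F) = 24 - 8*(-5) = 24 + 40 = 64)
B(Q, j) = 8 + (-2 + Q)**2
L(S) = 2*S/(-71 + S) (L(S) = (2*S)/(-71 + S) = 2*S/(-71 + S))
L(H(-3))*(1/(-2 + B(-3, -3)) + s(-5)) = (2*(-3)/(-71 - 3))*(1/(-2 + (8 + (-2 - 3)**2)) + 64) = (2*(-3)/(-74))*(1/(-2 + (8 + (-5)**2)) + 64) = (2*(-3)*(-1/74))*(1/(-2 + (8 + 25)) + 64) = 3*(1/(-2 + 33) + 64)/37 = 3*(1/31 + 64)/37 = (3/37)*(1985/31) = 5955/1147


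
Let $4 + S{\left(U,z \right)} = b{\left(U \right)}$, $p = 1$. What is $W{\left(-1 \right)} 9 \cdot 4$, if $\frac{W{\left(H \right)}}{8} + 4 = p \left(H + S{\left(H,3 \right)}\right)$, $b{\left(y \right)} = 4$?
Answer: $-1440$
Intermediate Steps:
$S{\left(U,z \right)} = 0$ ($S{\left(U,z \right)} = -4 + 4 = 0$)
$W{\left(H \right)} = -32 + 8 H$ ($W{\left(H \right)} = -32 + 8 \cdot 1 \left(H + 0\right) = -32 + 8 \cdot 1 H = -32 + 8 H$)
$W{\left(-1 \right)} 9 \cdot 4 = \left(-32 + 8 \left(-1\right)\right) 9 \cdot 4 = \left(-32 - 8\right) 9 \cdot 4 = \left(-40\right) 9 \cdot 4 = \left(-360\right) 4 = -1440$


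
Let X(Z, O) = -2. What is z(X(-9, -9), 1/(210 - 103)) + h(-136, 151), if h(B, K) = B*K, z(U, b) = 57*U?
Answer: -20650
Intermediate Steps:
z(X(-9, -9), 1/(210 - 103)) + h(-136, 151) = 57*(-2) - 136*151 = -114 - 20536 = -20650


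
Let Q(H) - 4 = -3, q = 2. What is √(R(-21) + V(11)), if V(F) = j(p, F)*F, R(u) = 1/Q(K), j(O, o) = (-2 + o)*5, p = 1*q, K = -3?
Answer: 4*√31 ≈ 22.271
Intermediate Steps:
Q(H) = 1 (Q(H) = 4 - 3 = 1)
p = 2 (p = 1*2 = 2)
j(O, o) = -10 + 5*o
R(u) = 1 (R(u) = 1/1 = 1)
V(F) = F*(-10 + 5*F) (V(F) = (-10 + 5*F)*F = F*(-10 + 5*F))
√(R(-21) + V(11)) = √(1 + 5*11*(-2 + 11)) = √(1 + 5*11*9) = √(1 + 495) = √496 = 4*√31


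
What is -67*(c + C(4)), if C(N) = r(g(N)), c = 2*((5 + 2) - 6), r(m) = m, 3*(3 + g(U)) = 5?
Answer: -134/3 ≈ -44.667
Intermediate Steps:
g(U) = -4/3 (g(U) = -3 + (⅓)*5 = -3 + 5/3 = -4/3)
c = 2 (c = 2*(7 - 6) = 2*1 = 2)
C(N) = -4/3
-67*(c + C(4)) = -67*(2 - 4/3) = -67*⅔ = -134/3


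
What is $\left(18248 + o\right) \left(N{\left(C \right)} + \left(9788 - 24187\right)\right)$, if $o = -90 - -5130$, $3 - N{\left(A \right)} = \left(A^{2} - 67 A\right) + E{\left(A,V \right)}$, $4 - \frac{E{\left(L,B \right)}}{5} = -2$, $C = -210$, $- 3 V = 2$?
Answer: $-1690615648$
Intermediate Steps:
$V = - \frac{2}{3}$ ($V = \left(- \frac{1}{3}\right) 2 = - \frac{2}{3} \approx -0.66667$)
$E{\left(L,B \right)} = 30$ ($E{\left(L,B \right)} = 20 - -10 = 20 + 10 = 30$)
$N{\left(A \right)} = -27 - A^{2} + 67 A$ ($N{\left(A \right)} = 3 - \left(\left(A^{2} - 67 A\right) + 30\right) = 3 - \left(30 + A^{2} - 67 A\right) = -27 - A^{2} + 67 A$)
$o = 5040$ ($o = -90 + 5130 = 5040$)
$\left(18248 + o\right) \left(N{\left(C \right)} + \left(9788 - 24187\right)\right) = \left(18248 + 5040\right) \left(\left(-27 - \left(-210\right)^{2} + 67 \left(-210\right)\right) + \left(9788 - 24187\right)\right) = 23288 \left(\left(-27 - 44100 - 14070\right) + \left(9788 - 24187\right)\right) = 23288 \left(\left(-27 - 44100 - 14070\right) - 14399\right) = 23288 \left(-58197 - 14399\right) = 23288 \left(-72596\right) = -1690615648$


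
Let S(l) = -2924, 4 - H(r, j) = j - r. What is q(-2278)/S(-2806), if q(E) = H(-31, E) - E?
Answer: -4529/2924 ≈ -1.5489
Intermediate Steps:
H(r, j) = 4 + r - j (H(r, j) = 4 - (j - r) = 4 + (r - j) = 4 + r - j)
q(E) = -27 - 2*E (q(E) = (4 - 31 - E) - E = (-27 - E) - E = -27 - 2*E)
q(-2278)/S(-2806) = (-27 - 2*(-2278))/(-2924) = (-27 + 4556)*(-1/2924) = 4529*(-1/2924) = -4529/2924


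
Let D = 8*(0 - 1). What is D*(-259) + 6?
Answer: 2078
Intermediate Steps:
D = -8 (D = 8*(-1) = -8)
D*(-259) + 6 = -8*(-259) + 6 = 2072 + 6 = 2078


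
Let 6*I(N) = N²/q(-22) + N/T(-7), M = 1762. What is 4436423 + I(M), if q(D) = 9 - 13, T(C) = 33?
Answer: 852800203/198 ≈ 4.3071e+6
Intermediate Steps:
q(D) = -4
I(N) = -N²/24 + N/198 (I(N) = (N²/(-4) + N/33)/6 = (N²*(-¼) + N*(1/33))/6 = (-N²/4 + N/33)/6 = -N²/24 + N/198)
4436423 + I(M) = 4436423 + (1/792)*1762*(4 - 33*1762) = 4436423 + (1/792)*1762*(4 - 58146) = 4436423 + (1/792)*1762*(-58142) = 4436423 - 25611551/198 = 852800203/198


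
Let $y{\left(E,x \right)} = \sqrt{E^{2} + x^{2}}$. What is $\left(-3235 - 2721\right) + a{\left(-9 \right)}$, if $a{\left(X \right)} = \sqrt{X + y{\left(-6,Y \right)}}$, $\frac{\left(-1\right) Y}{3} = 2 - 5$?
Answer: $-5956 + \sqrt{-9 + 3 \sqrt{13}} \approx -5954.7$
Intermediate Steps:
$Y = 9$ ($Y = - 3 \left(2 - 5\right) = \left(-3\right) \left(-3\right) = 9$)
$a{\left(X \right)} = \sqrt{X + 3 \sqrt{13}}$ ($a{\left(X \right)} = \sqrt{X + \sqrt{\left(-6\right)^{2} + 9^{2}}} = \sqrt{X + \sqrt{36 + 81}} = \sqrt{X + \sqrt{117}} = \sqrt{X + 3 \sqrt{13}}$)
$\left(-3235 - 2721\right) + a{\left(-9 \right)} = \left(-3235 - 2721\right) + \sqrt{-9 + 3 \sqrt{13}} = -5956 + \sqrt{-9 + 3 \sqrt{13}}$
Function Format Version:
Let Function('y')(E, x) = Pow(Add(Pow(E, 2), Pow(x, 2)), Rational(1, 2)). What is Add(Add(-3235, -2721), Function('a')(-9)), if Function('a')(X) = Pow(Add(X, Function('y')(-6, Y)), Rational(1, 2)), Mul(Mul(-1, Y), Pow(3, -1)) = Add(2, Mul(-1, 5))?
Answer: Add(-5956, Pow(Add(-9, Mul(3, Pow(13, Rational(1, 2)))), Rational(1, 2))) ≈ -5954.7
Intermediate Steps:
Y = 9 (Y = Mul(-3, Add(2, Mul(-1, 5))) = Mul(-3, Add(2, -5)) = Mul(-3, -3) = 9)
Function('a')(X) = Pow(Add(X, Mul(3, Pow(13, Rational(1, 2)))), Rational(1, 2)) (Function('a')(X) = Pow(Add(X, Pow(Add(Pow(-6, 2), Pow(9, 2)), Rational(1, 2))), Rational(1, 2)) = Pow(Add(X, Pow(Add(36, 81), Rational(1, 2))), Rational(1, 2)) = Pow(Add(X, Pow(117, Rational(1, 2))), Rational(1, 2)) = Pow(Add(X, Mul(3, Pow(13, Rational(1, 2)))), Rational(1, 2)))
Add(Add(-3235, -2721), Function('a')(-9)) = Add(Add(-3235, -2721), Pow(Add(-9, Mul(3, Pow(13, Rational(1, 2)))), Rational(1, 2))) = Add(-5956, Pow(Add(-9, Mul(3, Pow(13, Rational(1, 2)))), Rational(1, 2)))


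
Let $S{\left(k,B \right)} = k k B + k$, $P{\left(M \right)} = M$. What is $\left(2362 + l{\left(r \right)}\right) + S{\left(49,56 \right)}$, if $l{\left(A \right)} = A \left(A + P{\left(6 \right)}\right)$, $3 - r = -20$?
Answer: $137534$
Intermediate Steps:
$r = 23$ ($r = 3 - -20 = 3 + 20 = 23$)
$l{\left(A \right)} = A \left(6 + A\right)$ ($l{\left(A \right)} = A \left(A + 6\right) = A \left(6 + A\right)$)
$S{\left(k,B \right)} = k + B k^{2}$ ($S{\left(k,B \right)} = k^{2} B + k = B k^{2} + k = k + B k^{2}$)
$\left(2362 + l{\left(r \right)}\right) + S{\left(49,56 \right)} = \left(2362 + 23 \left(6 + 23\right)\right) + 49 \left(1 + 56 \cdot 49\right) = \left(2362 + 23 \cdot 29\right) + 49 \left(1 + 2744\right) = \left(2362 + 667\right) + 49 \cdot 2745 = 3029 + 134505 = 137534$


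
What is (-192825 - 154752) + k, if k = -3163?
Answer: -350740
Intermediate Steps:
(-192825 - 154752) + k = (-192825 - 154752) - 3163 = -347577 - 3163 = -350740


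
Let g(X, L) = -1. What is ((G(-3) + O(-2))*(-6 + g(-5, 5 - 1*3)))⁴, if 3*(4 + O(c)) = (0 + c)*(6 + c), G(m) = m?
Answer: 1698181681/81 ≈ 2.0965e+7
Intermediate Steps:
O(c) = -4 + c*(6 + c)/3 (O(c) = -4 + ((0 + c)*(6 + c))/3 = -4 + (c*(6 + c))/3 = -4 + c*(6 + c)/3)
((G(-3) + O(-2))*(-6 + g(-5, 5 - 1*3)))⁴ = ((-3 + (-4 + 2*(-2) + (⅓)*(-2)²))*(-6 - 1))⁴ = ((-3 + (-4 - 4 + (⅓)*4))*(-7))⁴ = ((-3 + (-4 - 4 + 4/3))*(-7))⁴ = ((-3 - 20/3)*(-7))⁴ = (-29/3*(-7))⁴ = (203/3)⁴ = 1698181681/81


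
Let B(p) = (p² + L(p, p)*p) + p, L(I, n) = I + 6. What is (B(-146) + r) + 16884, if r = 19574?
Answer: 78068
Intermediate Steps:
L(I, n) = 6 + I
B(p) = p + p² + p*(6 + p) (B(p) = (p² + (6 + p)*p) + p = (p² + p*(6 + p)) + p = p + p² + p*(6 + p))
(B(-146) + r) + 16884 = (-146*(7 + 2*(-146)) + 19574) + 16884 = (-146*(7 - 292) + 19574) + 16884 = (-146*(-285) + 19574) + 16884 = (41610 + 19574) + 16884 = 61184 + 16884 = 78068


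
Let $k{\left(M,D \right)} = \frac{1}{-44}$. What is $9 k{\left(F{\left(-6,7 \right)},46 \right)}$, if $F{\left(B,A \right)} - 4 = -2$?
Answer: $- \frac{9}{44} \approx -0.20455$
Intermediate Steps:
$F{\left(B,A \right)} = 2$ ($F{\left(B,A \right)} = 4 - 2 = 2$)
$k{\left(M,D \right)} = - \frac{1}{44}$
$9 k{\left(F{\left(-6,7 \right)},46 \right)} = 9 \left(- \frac{1}{44}\right) = - \frac{9}{44}$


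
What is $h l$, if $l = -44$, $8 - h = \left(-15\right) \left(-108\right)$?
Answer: $70928$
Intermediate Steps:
$h = -1612$ ($h = 8 - \left(-15\right) \left(-108\right) = 8 - 1620 = -1612$)
$h l = \left(-1612\right) \left(-44\right) = 70928$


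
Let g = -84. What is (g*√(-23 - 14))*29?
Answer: -2436*I*√37 ≈ -14818.0*I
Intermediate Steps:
(g*√(-23 - 14))*29 = -84*√(-23 - 14)*29 = -84*I*√37*29 = -2436*I*√37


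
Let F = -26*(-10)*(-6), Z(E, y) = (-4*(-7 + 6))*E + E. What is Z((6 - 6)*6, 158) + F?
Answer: -1560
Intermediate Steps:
Z(E, y) = 5*E (Z(E, y) = (-4*(-1))*E + E = 4*E + E = 5*E)
F = -1560 (F = 260*(-6) = -1560)
Z((6 - 6)*6, 158) + F = 5*((6 - 6)*6) - 1560 = 5*(0*6) - 1560 = 5*0 - 1560 = 0 - 1560 = -1560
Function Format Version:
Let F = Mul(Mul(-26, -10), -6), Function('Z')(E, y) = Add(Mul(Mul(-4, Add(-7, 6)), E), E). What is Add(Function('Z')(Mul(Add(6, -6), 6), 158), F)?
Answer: -1560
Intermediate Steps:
Function('Z')(E, y) = Mul(5, E) (Function('Z')(E, y) = Add(Mul(Mul(-4, -1), E), E) = Add(Mul(4, E), E) = Mul(5, E))
F = -1560 (F = Mul(260, -6) = -1560)
Add(Function('Z')(Mul(Add(6, -6), 6), 158), F) = Add(Mul(5, Mul(Add(6, -6), 6)), -1560) = Add(Mul(5, Mul(0, 6)), -1560) = Add(Mul(5, 0), -1560) = Add(0, -1560) = -1560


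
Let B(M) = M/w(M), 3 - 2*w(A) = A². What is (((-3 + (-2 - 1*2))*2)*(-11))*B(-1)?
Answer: -154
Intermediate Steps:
w(A) = 3/2 - A²/2
B(M) = M/(3/2 - M²/2)
(((-3 + (-2 - 1*2))*2)*(-11))*B(-1) = (((-3 + (-2 - 1*2))*2)*(-11))*(-2*(-1)/(-3 + (-1)²)) = (((-3 + (-2 - 2))*2)*(-11))*(-2*(-1)/(-3 + 1)) = (((-3 - 4)*2)*(-11))*(-2*(-1)/(-2)) = (-7*2*(-11))*(-2*(-1)*(-½)) = -14*(-11)*(-1) = 154*(-1) = -154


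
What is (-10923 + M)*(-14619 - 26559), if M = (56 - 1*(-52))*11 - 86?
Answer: 404409138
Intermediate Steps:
M = 1102 (M = (56 + 52)*11 - 86 = 108*11 - 86 = 1188 - 86 = 1102)
(-10923 + M)*(-14619 - 26559) = (-10923 + 1102)*(-14619 - 26559) = -9821*(-41178) = 404409138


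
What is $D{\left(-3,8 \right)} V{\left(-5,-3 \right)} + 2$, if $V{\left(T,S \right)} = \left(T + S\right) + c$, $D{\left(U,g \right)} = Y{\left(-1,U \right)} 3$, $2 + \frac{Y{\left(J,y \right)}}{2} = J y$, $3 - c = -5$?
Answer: $2$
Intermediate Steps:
$c = 8$ ($c = 3 - -5 = 3 + 5 = 8$)
$Y{\left(J,y \right)} = -4 + 2 J y$
$D{\left(U,g \right)} = -12 - 6 U$ ($D{\left(U,g \right)} = \left(-4 + 2 \left(-1\right) U\right) 3 = \left(-4 - 2 U\right) 3 = -12 - 6 U$)
$V{\left(T,S \right)} = 8 + S + T$ ($V{\left(T,S \right)} = \left(T + S\right) + 8 = \left(S + T\right) + 8 = 8 + S + T$)
$D{\left(-3,8 \right)} V{\left(-5,-3 \right)} + 2 = \left(-12 - -18\right) \left(8 - 3 - 5\right) + 2 = \left(-12 + 18\right) 0 + 2 = 6 \cdot 0 + 2 = 0 + 2 = 2$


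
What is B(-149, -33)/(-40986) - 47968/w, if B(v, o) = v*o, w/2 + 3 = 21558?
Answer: -3666647/2974590 ≈ -1.2327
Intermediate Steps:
w = 43110 (w = -6 + 2*21558 = -6 + 43116 = 43110)
B(v, o) = o*v
B(-149, -33)/(-40986) - 47968/w = -33*(-149)/(-40986) - 47968/43110 = 4917*(-1/40986) - 47968*1/43110 = -149/1242 - 23984/21555 = -3666647/2974590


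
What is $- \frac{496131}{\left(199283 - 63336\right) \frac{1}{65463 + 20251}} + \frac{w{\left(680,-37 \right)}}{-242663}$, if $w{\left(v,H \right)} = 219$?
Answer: $- \frac{10319334504990435}{32989306861} \approx -3.1281 \cdot 10^{5}$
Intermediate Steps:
$- \frac{496131}{\left(199283 - 63336\right) \frac{1}{65463 + 20251}} + \frac{w{\left(680,-37 \right)}}{-242663} = - \frac{496131}{\left(199283 - 63336\right) \frac{1}{65463 + 20251}} + \frac{219}{-242663} = - \frac{496131}{135947 \cdot \frac{1}{85714}} + 219 \left(- \frac{1}{242663}\right) = - \frac{496131}{135947 \cdot \frac{1}{85714}} - \frac{219}{242663} = - \frac{496131}{\frac{135947}{85714}} - \frac{219}{242663} = \left(-496131\right) \frac{85714}{135947} - \frac{219}{242663} = - \frac{42525372534}{135947} - \frac{219}{242663} = - \frac{10319334504990435}{32989306861}$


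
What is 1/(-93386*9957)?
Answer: -1/929844402 ≈ -1.0754e-9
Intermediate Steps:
1/(-93386*9957) = -1/93386*1/9957 = -1/929844402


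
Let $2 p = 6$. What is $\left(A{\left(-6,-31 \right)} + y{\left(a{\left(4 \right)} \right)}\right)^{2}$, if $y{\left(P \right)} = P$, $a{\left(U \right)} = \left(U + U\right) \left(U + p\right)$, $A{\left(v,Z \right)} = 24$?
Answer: $6400$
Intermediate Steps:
$p = 3$ ($p = \frac{1}{2} \cdot 6 = 3$)
$a{\left(U \right)} = 2 U \left(3 + U\right)$ ($a{\left(U \right)} = \left(U + U\right) \left(U + 3\right) = 2 U \left(3 + U\right)$)
$\left(A{\left(-6,-31 \right)} + y{\left(a{\left(4 \right)} \right)}\right)^{2} = \left(24 + 2 \cdot 4 \left(3 + 4\right)\right)^{2} = \left(24 + 2 \cdot 4 \cdot 7\right)^{2} = \left(24 + 56\right)^{2} = 80^{2} = 6400$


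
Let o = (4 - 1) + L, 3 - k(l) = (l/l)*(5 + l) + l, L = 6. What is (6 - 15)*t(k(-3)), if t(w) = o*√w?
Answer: -162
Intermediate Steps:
k(l) = -2 - 2*l (k(l) = 3 - ((l/l)*(5 + l) + l) = 3 - (1*(5 + l) + l) = 3 - ((5 + l) + l) = 3 - (5 + 2*l) = 3 + (-5 - 2*l) = -2 - 2*l)
o = 9 (o = (4 - 1) + 6 = 3 + 6 = 9)
t(w) = 9*√w
(6 - 15)*t(k(-3)) = (6 - 15)*(9*√(-2 - 2*(-3))) = -81*√(-2 + 6) = -81*√4 = -81*2 = -9*18 = -162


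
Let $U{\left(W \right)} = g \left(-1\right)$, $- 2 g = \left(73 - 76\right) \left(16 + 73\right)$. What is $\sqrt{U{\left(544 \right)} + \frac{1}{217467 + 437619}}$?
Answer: $\frac{i \sqrt{14322469485570}}{327543} \approx 11.554 i$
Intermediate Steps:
$g = \frac{267}{2}$ ($g = - \frac{\left(73 - 76\right) \left(16 + 73\right)}{2} = - \frac{\left(-3\right) 89}{2} = \left(- \frac{1}{2}\right) \left(-267\right) = \frac{267}{2} \approx 133.5$)
$U{\left(W \right)} = - \frac{267}{2}$ ($U{\left(W \right)} = \frac{267}{2} \left(-1\right) = - \frac{267}{2}$)
$\sqrt{U{\left(544 \right)} + \frac{1}{217467 + 437619}} = \sqrt{- \frac{267}{2} + \frac{1}{217467 + 437619}} = \sqrt{- \frac{267}{2} + \frac{1}{655086}} = \sqrt{- \frac{43726990}{327543}} = \frac{i \sqrt{14322469485570}}{327543}$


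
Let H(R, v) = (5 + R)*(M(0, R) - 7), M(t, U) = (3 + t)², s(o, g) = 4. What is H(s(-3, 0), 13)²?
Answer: 324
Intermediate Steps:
H(R, v) = 10 + 2*R (H(R, v) = (5 + R)*((3 + 0)² - 7) = (5 + R)*(3² - 7) = (5 + R)*(9 - 7) = (5 + R)*2 = 10 + 2*R)
H(s(-3, 0), 13)² = (10 + 2*4)² = (10 + 8)² = 18² = 324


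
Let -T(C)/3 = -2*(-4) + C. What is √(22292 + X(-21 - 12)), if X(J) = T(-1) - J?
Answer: 4*√1394 ≈ 149.35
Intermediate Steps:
T(C) = -24 - 3*C (T(C) = -3*(-2*(-4) + C) = -3*(8 + C) = -24 - 3*C)
X(J) = -21 - J (X(J) = (-24 - 3*(-1)) - J = (-24 + 3) - J = -21 - J)
√(22292 + X(-21 - 12)) = √(22292 + (-21 - (-21 - 12))) = √(22292 + (-21 - 1*(-33))) = √(22292 + (-21 + 33)) = √(22292 + 12) = √22304 = 4*√1394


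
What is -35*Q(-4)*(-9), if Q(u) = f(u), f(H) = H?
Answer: -1260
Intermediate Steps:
Q(u) = u
-35*Q(-4)*(-9) = -35*(-4)*(-9) = 140*(-9) = -1260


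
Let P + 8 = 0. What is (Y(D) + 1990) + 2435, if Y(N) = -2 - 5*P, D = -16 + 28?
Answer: 4463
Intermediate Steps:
P = -8 (P = -8 + 0 = -8)
D = 12
Y(N) = 38 (Y(N) = -2 - 5*(-8) = -2 + 40 = 38)
(Y(D) + 1990) + 2435 = (38 + 1990) + 2435 = 2028 + 2435 = 4463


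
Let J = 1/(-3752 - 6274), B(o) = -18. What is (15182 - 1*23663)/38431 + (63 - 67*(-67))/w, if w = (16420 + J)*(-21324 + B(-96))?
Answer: -4966578922689675/22504346230384573 ≈ -0.22069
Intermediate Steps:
J = -1/10026 (J = 1/(-10026) = -1/10026 ≈ -9.9741e-5)
w = -585577950883/1671 (w = (16420 - 1/10026)*(-21324 - 18) = (164626919/10026)*(-21342) = -585577950883/1671 ≈ -3.5044e+8)
(15182 - 1*23663)/38431 + (63 - 67*(-67))/w = (15182 - 1*23663)/38431 + (63 - 67*(-67))/(-585577950883/1671) = (15182 - 23663)*(1/38431) + (63 + 4489)*(-1671/585577950883) = -8481*1/38431 + 4552*(-1671/585577950883) = -8481/38431 - 7606392/585577950883 = -4966578922689675/22504346230384573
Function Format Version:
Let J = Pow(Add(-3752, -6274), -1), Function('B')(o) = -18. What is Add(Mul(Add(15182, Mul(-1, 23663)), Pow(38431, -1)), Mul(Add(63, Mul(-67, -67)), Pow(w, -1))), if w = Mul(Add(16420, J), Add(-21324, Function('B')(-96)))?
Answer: Rational(-4966578922689675, 22504346230384573) ≈ -0.22069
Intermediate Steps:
J = Rational(-1, 10026) (J = Pow(-10026, -1) = Rational(-1, 10026) ≈ -9.9741e-5)
w = Rational(-585577950883, 1671) (w = Mul(Add(16420, Rational(-1, 10026)), Add(-21324, -18)) = Mul(Rational(164626919, 10026), -21342) = Rational(-585577950883, 1671) ≈ -3.5044e+8)
Add(Mul(Add(15182, Mul(-1, 23663)), Pow(38431, -1)), Mul(Add(63, Mul(-67, -67)), Pow(w, -1))) = Add(Mul(Add(15182, Mul(-1, 23663)), Pow(38431, -1)), Mul(Add(63, Mul(-67, -67)), Pow(Rational(-585577950883, 1671), -1))) = Add(Mul(Add(15182, -23663), Rational(1, 38431)), Mul(Add(63, 4489), Rational(-1671, 585577950883))) = Add(Mul(-8481, Rational(1, 38431)), Mul(4552, Rational(-1671, 585577950883))) = Add(Rational(-8481, 38431), Rational(-7606392, 585577950883)) = Rational(-4966578922689675, 22504346230384573)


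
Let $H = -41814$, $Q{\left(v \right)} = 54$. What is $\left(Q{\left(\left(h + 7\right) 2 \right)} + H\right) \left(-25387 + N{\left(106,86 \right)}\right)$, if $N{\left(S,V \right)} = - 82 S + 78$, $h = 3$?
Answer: $1419881760$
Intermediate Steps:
$N{\left(S,V \right)} = 78 - 82 S$
$\left(Q{\left(\left(h + 7\right) 2 \right)} + H\right) \left(-25387 + N{\left(106,86 \right)}\right) = \left(54 - 41814\right) \left(-25387 + \left(78 - 8692\right)\right) = - 41760 \left(-25387 + \left(78 - 8692\right)\right) = - 41760 \left(-25387 - 8614\right) = \left(-41760\right) \left(-34001\right) = 1419881760$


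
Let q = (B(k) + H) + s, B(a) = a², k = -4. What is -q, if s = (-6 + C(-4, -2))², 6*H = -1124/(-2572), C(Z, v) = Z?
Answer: -447809/3858 ≈ -116.07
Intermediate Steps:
H = 281/3858 (H = (-1124/(-2572))/6 = (-1124*(-1/2572))/6 = (⅙)*(281/643) = 281/3858 ≈ 0.072836)
s = 100 (s = (-6 - 4)² = (-10)² = 100)
q = 447809/3858 (q = ((-4)² + 281/3858) + 100 = (16 + 281/3858) + 100 = 62009/3858 + 100 = 447809/3858 ≈ 116.07)
-q = -1*447809/3858 = -447809/3858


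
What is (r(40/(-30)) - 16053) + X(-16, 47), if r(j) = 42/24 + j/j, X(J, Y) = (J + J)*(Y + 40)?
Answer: -75337/4 ≈ -18834.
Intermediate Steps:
X(J, Y) = 2*J*(40 + Y) (X(J, Y) = (2*J)*(40 + Y) = 2*J*(40 + Y))
r(j) = 11/4 (r(j) = 42*(1/24) + 1 = 7/4 + 1 = 11/4)
(r(40/(-30)) - 16053) + X(-16, 47) = (11/4 - 16053) + 2*(-16)*(40 + 47) = -64201/4 + 2*(-16)*87 = -64201/4 - 2784 = -75337/4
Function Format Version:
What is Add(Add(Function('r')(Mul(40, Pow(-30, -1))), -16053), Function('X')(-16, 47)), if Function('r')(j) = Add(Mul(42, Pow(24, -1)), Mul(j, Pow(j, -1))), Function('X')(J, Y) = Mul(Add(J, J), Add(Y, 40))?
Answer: Rational(-75337, 4) ≈ -18834.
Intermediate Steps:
Function('X')(J, Y) = Mul(2, J, Add(40, Y)) (Function('X')(J, Y) = Mul(Mul(2, J), Add(40, Y)) = Mul(2, J, Add(40, Y)))
Function('r')(j) = Rational(11, 4) (Function('r')(j) = Add(Mul(42, Rational(1, 24)), 1) = Add(Rational(7, 4), 1) = Rational(11, 4))
Add(Add(Function('r')(Mul(40, Pow(-30, -1))), -16053), Function('X')(-16, 47)) = Add(Add(Rational(11, 4), -16053), Mul(2, -16, Add(40, 47))) = Add(Rational(-64201, 4), Mul(2, -16, 87)) = Add(Rational(-64201, 4), -2784) = Rational(-75337, 4)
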